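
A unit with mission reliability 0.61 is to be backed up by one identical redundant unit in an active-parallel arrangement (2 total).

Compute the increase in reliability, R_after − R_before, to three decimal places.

R_before = 0.61
R_after = 1 − (1 − 0.61)^2 = 0.848
ΔR = 0.848 − 0.61 = 0.238

0.238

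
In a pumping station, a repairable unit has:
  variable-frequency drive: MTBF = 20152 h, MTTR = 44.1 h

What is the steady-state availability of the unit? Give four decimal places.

A(variable-frequency drive) = MTBF/(MTBF+MTTR) = 20152/(20152+44.1) = 0.9978

0.9978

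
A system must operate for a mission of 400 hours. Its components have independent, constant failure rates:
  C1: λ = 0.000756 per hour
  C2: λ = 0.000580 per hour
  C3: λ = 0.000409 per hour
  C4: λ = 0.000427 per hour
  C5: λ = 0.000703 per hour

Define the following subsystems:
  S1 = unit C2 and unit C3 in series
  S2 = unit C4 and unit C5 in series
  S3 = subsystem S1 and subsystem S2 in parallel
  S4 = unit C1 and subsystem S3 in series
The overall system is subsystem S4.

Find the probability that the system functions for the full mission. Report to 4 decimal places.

0.6512

R(C1) = exp(−0.000756 × 400) = 0.739042
R(C2) = exp(−0.000580 × 400) = 0.792946
R(C3) = exp(−0.000409 × 400) = 0.849082
R(C4) = exp(−0.000427 × 400) = 0.842990
R(C5) = exp(−0.000703 × 400) = 0.754877
Series (C2 and C3): 0.792946 × 0.849082 = 0.673276
Series (C4 and C5): 0.842990 × 0.754877 = 0.636354
Parallel ([0.673276] and [0.636354]): 1 − (1 − 0.673276)(1 − 0.636354) = 0.881188
Series (C1 and [0.881188]): 0.739042 × 0.881188 = 0.6512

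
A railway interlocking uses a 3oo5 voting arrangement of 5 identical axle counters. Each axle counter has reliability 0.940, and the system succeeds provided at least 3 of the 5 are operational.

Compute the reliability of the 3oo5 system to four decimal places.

0.9980

R = Σ_{i=3}^{5} C(5,i) p^i (1−p)^{5−i} with p = 0.940
C(5,3)·0.940^3·0.060^2 = 0.029901
C(5,4)·0.940^4·0.060^1 = 0.234225
C(5,5)·0.940^5·0.060^0 = 0.733904
Sum = 0.9980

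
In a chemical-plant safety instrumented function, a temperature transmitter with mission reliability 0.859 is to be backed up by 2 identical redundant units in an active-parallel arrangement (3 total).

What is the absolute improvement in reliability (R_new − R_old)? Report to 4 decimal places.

R_before = 0.859
R_after = 1 − (1 − 0.859)^3 = 0.9972
ΔR = 0.9972 − 0.859 = 0.1382

0.1382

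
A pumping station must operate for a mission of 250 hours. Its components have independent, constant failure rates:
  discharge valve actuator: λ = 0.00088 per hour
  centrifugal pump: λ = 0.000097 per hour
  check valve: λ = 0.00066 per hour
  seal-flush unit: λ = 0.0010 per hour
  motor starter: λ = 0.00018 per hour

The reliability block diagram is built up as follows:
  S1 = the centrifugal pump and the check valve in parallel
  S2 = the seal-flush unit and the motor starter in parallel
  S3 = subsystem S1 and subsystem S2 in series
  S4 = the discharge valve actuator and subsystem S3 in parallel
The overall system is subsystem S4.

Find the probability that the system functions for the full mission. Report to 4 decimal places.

0.9974

R(discharge valve actuator) = exp(−0.00088 × 250) = 0.802519
R(centrifugal pump) = exp(−0.000097 × 250) = 0.976042
R(check valve) = exp(−0.00066 × 250) = 0.847894
R(seal-flush unit) = exp(−0.0010 × 250) = 0.778801
R(motor starter) = exp(−0.00018 × 250) = 0.955997
Parallel (centrifugal pump and check valve): 1 − (1 − 0.976042)(1 − 0.847894) = 0.996356
Parallel (seal-flush unit and motor starter): 1 − (1 − 0.778801)(1 − 0.955997) = 0.990267
Series ([0.996356] and [0.990267]): 0.996356 × 0.990267 = 0.986658
Parallel (discharge valve actuator and [0.986658]): 1 − (1 − 0.802519)(1 − 0.986658) = 0.9974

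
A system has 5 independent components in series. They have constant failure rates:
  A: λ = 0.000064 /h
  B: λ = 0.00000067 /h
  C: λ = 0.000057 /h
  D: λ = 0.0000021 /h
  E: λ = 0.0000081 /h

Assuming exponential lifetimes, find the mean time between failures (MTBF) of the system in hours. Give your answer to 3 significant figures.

Series of exponential components: λ_sys = Σ λ_i
λ_sys = 0.000064 + 0.00000067 + 0.000057 + 0.0000021 + 0.0000081 = 1.3187e-04 /h
MTBF = 1 / λ_sys = 7580 h

7580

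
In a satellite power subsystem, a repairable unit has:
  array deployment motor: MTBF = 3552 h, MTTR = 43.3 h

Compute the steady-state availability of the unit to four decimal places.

A(array deployment motor) = MTBF/(MTBF+MTTR) = 3552/(3552+43.3) = 0.9880

0.9880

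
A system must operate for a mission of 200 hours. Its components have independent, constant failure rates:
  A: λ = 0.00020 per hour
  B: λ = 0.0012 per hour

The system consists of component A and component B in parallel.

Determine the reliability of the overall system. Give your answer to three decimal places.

R(A) = exp(−0.00020 × 200) = 0.96079
R(B) = exp(−0.0012 × 200) = 0.78663
Parallel (A and B): 1 − (1 − 0.96079)(1 − 0.78663) = 0.992

0.992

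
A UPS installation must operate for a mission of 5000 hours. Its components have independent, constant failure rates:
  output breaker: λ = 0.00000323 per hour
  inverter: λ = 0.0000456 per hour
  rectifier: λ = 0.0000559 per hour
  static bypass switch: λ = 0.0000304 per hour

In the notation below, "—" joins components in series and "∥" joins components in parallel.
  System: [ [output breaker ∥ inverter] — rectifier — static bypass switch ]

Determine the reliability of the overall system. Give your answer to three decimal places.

0.647

R(output breaker) = exp(−0.00000323 × 5000) = 0.98398
R(inverter) = exp(−0.0000456 × 5000) = 0.79612
R(rectifier) = exp(−0.0000559 × 5000) = 0.75616
R(static bypass switch) = exp(−0.0000304 × 5000) = 0.85899
Parallel (output breaker and inverter): 1 − (1 − 0.98398)(1 − 0.79612) = 0.99673
Series ([0.99673], rectifier, and static bypass switch): 0.99673 × 0.75616 × 0.85899 = 0.647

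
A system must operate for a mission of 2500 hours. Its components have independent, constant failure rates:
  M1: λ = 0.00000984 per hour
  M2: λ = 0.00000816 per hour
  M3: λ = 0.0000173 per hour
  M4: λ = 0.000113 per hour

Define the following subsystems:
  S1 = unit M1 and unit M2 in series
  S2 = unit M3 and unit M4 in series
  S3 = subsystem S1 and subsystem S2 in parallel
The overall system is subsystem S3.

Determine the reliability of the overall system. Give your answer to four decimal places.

R(M1) = exp(−0.00000984 × 2500) = 0.975700
R(M2) = exp(−0.00000816 × 2500) = 0.979807
R(M3) = exp(−0.0000173 × 2500) = 0.957672
R(M4) = exp(−0.000113 × 2500) = 0.753897
Series (M1 and M2): 0.975700 × 0.979807 = 0.955998
Series (M3 and M4): 0.957672 × 0.753897 = 0.721986
Parallel ([0.955998] and [0.721986]): 1 − (1 − 0.955998)(1 − 0.721986) = 0.9878

0.9878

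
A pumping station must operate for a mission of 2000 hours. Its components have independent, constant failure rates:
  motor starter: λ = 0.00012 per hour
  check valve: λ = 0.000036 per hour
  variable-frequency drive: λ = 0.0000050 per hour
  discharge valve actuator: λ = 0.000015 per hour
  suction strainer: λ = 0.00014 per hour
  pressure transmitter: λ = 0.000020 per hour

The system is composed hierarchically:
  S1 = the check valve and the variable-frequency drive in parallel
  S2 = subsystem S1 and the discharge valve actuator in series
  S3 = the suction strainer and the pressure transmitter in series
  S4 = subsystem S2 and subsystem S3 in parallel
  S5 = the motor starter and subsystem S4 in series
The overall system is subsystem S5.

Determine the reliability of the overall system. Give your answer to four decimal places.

R(motor starter) = exp(−0.00012 × 2000) = 0.786628
R(check valve) = exp(−0.000036 × 2000) = 0.930531
R(variable-frequency drive) = exp(−0.0000050 × 2000) = 0.990050
R(discharge valve actuator) = exp(−0.000015 × 2000) = 0.970446
R(suction strainer) = exp(−0.00014 × 2000) = 0.755784
R(pressure transmitter) = exp(−0.000020 × 2000) = 0.960789
Parallel (check valve and variable-frequency drive): 1 − (1 − 0.930531)(1 − 0.990050) = 0.999309
Series ([0.999309] and discharge valve actuator): 0.999309 × 0.970446 = 0.969775
Series (suction strainer and pressure transmitter): 0.755784 × 0.960789 = 0.726149
Parallel ([0.969775] and [0.726149]): 1 − (1 − 0.969775)(1 − 0.726149) = 0.991723
Series (motor starter and [0.991723]): 0.786628 × 0.991723 = 0.7801

0.7801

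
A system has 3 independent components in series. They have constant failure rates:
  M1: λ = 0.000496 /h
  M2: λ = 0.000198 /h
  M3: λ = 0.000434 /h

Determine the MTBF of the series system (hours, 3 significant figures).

887

Series of exponential components: λ_sys = Σ λ_i
λ_sys = 0.000496 + 0.000198 + 0.000434 = 1.1280e-03 /h
MTBF = 1 / λ_sys = 887 h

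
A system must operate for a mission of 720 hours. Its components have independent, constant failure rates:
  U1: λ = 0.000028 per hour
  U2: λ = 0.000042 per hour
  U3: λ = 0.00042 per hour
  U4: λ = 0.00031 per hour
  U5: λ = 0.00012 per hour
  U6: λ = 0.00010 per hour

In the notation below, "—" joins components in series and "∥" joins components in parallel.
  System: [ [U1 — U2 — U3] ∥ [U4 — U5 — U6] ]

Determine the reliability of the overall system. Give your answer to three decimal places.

0.906

R(U1) = exp(−0.000028 × 720) = 0.98004
R(U2) = exp(−0.000042 × 720) = 0.97021
R(U3) = exp(−0.00042 × 720) = 0.73904
R(U4) = exp(−0.00031 × 720) = 0.79995
R(U5) = exp(−0.00012 × 720) = 0.91723
R(U6) = exp(−0.00010 × 720) = 0.93053
Series (U1, U2, and U3): 0.98004 × 0.97021 × 0.73904 = 0.70271
Series (U4, U5, and U6): 0.79995 × 0.91723 × 0.93053 = 0.68277
Parallel ([0.70271] and [0.68277]): 1 − (1 − 0.70271)(1 − 0.68277) = 0.906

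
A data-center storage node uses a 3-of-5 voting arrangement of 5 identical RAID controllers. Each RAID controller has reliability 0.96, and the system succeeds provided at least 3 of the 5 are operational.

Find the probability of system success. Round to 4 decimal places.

R = Σ_{i=3}^{5} C(5,i) p^i (1−p)^{5−i} with p = 0.96
C(5,3)·0.96^3·0.04^2 = 0.014156
C(5,4)·0.96^4·0.04^1 = 0.169869
C(5,5)·0.96^5·0.04^0 = 0.815373
Sum = 0.9994

0.9994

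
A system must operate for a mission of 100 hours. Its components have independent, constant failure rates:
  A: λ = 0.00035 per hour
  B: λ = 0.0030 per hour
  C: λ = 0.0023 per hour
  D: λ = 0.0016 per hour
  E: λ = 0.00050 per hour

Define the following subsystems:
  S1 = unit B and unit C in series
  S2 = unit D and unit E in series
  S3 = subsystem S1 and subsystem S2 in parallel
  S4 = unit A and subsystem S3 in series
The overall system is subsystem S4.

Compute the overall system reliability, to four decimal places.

0.8904

R(A) = exp(−0.00035 × 100) = 0.965605
R(B) = exp(−0.0030 × 100) = 0.740818
R(C) = exp(−0.0023 × 100) = 0.794534
R(D) = exp(−0.0016 × 100) = 0.852144
R(E) = exp(−0.00050 × 100) = 0.951229
Series (B and C): 0.740818 × 0.794534 = 0.588605
Series (D and E): 0.852144 × 0.951229 = 0.810584
Parallel ([0.588605] and [0.810584]): 1 − (1 − 0.588605)(1 − 0.810584) = 0.922075
Series (A and [0.922075]): 0.965605 × 0.922075 = 0.8904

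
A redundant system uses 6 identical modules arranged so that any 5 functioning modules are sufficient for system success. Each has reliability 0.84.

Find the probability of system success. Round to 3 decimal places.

R = Σ_{i=5}^{6} C(6,i) p^i (1−p)^{6−i} with p = 0.84
C(6,5)·0.84^5·0.16^1 = 0.40148
C(6,6)·0.84^6·0.16^0 = 0.35130
Sum = 0.753

0.753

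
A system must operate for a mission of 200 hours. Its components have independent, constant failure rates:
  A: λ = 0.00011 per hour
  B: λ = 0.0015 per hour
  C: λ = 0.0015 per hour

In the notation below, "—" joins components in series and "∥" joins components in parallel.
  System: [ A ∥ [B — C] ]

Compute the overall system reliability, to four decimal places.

R(A) = exp(−0.00011 × 200) = 0.978240
R(B) = exp(−0.0015 × 200) = 0.740818
R(C) = exp(−0.0015 × 200) = 0.740818
Series (B and C): 0.740818 × 0.740818 = 0.548811
Parallel (A and [0.548811]): 1 − (1 − 0.978240)(1 − 0.548811) = 0.9902

0.9902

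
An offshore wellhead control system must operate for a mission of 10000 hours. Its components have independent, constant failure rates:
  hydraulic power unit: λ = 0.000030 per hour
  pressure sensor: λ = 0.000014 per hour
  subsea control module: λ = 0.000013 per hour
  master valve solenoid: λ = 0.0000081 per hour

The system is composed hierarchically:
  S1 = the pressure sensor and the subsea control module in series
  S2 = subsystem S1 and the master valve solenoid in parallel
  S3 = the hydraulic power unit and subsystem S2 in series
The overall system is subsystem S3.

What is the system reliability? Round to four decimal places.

0.7272

R(hydraulic power unit) = exp(−0.000030 × 10000) = 0.740818
R(pressure sensor) = exp(−0.000014 × 10000) = 0.869358
R(subsea control module) = exp(−0.000013 × 10000) = 0.878095
R(master valve solenoid) = exp(−0.0000081 × 10000) = 0.922194
Series (pressure sensor and subsea control module): 0.869358 × 0.878095 = 0.763379
Parallel ([0.763379] and master valve solenoid): 1 − (1 − 0.763379)(1 − 0.922194) = 0.981589
Series (hydraulic power unit and [0.981589]): 0.740818 × 0.981589 = 0.7272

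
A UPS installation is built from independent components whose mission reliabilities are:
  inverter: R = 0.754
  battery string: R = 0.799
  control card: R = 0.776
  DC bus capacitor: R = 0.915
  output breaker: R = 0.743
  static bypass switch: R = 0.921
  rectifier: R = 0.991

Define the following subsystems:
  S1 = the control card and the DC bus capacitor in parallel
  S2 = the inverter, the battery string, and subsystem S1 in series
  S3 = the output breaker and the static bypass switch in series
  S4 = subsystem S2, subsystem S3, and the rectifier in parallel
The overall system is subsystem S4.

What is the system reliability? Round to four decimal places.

0.9988

Parallel (control card and DC bus capacitor): 1 − (1 − 0.776000)(1 − 0.915000) = 0.980960
Series (inverter, battery string, and [0.980960]): 0.754000 × 0.799000 × 0.980960 = 0.590975
Series (output breaker and static bypass switch): 0.743000 × 0.921000 = 0.684303
Parallel ([0.590975], [0.684303], and rectifier): 1 − (1 − 0.590975)(1 − 0.684303)(1 − 0.991000) = 0.9988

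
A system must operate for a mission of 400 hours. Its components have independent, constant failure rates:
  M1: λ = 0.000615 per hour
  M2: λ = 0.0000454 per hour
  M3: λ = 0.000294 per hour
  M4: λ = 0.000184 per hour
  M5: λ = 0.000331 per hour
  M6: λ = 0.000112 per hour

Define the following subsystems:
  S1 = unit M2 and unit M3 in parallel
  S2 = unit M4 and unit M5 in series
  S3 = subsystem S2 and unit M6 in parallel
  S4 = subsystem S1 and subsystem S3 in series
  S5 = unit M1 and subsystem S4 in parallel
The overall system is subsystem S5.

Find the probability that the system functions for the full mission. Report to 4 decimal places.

R(M1) = exp(−0.000615 × 400) = 0.781922
R(M2) = exp(−0.0000454 × 400) = 0.982004
R(M3) = exp(−0.000294 × 400) = 0.889052
R(M4) = exp(−0.000184 × 400) = 0.929043
R(M5) = exp(−0.000331 × 400) = 0.875991
R(M6) = exp(−0.000112 × 400) = 0.956189
Parallel (M2 and M3): 1 − (1 − 0.982004)(1 − 0.889052) = 0.998003
Series (M4 and M5): 0.929043 × 0.875991 = 0.813833
Parallel ([0.813833] and M6): 1 − (1 − 0.813833)(1 − 0.956189) = 0.991844
Series ([0.998003] and [0.991844]): 0.998003 × 0.991844 = 0.989863
Parallel (M1 and [0.989863]): 1 − (1 − 0.781922)(1 − 0.989863) = 0.9978

0.9978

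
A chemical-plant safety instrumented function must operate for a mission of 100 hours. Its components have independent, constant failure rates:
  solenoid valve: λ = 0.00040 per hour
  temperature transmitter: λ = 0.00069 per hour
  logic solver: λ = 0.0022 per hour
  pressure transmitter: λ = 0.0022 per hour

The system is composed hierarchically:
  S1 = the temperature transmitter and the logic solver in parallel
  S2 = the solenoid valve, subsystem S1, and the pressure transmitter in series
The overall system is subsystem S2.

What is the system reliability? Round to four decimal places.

0.7609

R(solenoid valve) = exp(−0.00040 × 100) = 0.960789
R(temperature transmitter) = exp(−0.00069 × 100) = 0.933327
R(logic solver) = exp(−0.0022 × 100) = 0.802519
R(pressure transmitter) = exp(−0.0022 × 100) = 0.802519
Parallel (temperature transmitter and logic solver): 1 − (1 − 0.933327)(1 − 0.802519) = 0.986833
Series (solenoid valve, [0.986833], and pressure transmitter): 0.960789 × 0.986833 × 0.802519 = 0.7609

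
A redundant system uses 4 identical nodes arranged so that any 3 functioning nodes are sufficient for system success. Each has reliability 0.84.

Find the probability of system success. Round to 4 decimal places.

R = Σ_{i=3}^{4} C(4,i) p^i (1−p)^{4−i} with p = 0.84
C(4,3)·0.84^3·0.16^1 = 0.379331
C(4,4)·0.84^4·0.16^0 = 0.497871
Sum = 0.8772

0.8772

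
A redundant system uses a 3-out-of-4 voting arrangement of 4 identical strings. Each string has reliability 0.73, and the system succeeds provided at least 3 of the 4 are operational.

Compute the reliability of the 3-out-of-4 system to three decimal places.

R = Σ_{i=3}^{4} C(4,i) p^i (1−p)^{4−i} with p = 0.73
C(4,3)·0.73^3·0.27^1 = 0.42014
C(4,4)·0.73^4·0.27^0 = 0.28398
Sum = 0.704

0.704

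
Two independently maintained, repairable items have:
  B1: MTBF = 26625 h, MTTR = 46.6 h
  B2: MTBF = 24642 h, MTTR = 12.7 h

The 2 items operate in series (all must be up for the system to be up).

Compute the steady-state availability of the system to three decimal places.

0.998

A(B1) = MTBF/(MTBF+MTTR) = 26625/(26625+46.6) = 0.998253
A(B2) = MTBF/(MTBF+MTTR) = 24642/(24642+12.7) = 0.999485
Series availability: 0.998253 × 0.999485 = 0.998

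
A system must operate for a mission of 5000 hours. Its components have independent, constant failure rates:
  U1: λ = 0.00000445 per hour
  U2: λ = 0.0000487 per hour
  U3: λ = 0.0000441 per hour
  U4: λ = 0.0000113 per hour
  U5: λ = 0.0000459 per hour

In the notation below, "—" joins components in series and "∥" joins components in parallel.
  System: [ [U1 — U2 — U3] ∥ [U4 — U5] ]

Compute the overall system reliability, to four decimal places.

R(U1) = exp(−0.00000445 × 5000) = 0.977996
R(U2) = exp(−0.0000487 × 5000) = 0.783879
R(U3) = exp(−0.0000441 × 5000) = 0.802118
R(U4) = exp(−0.0000113 × 5000) = 0.945066
R(U5) = exp(−0.0000459 × 5000) = 0.794931
Series (U1, U2, and U3): 0.977996 × 0.783879 × 0.802118 = 0.614928
Series (U4 and U5): 0.945066 × 0.794931 = 0.751262
Parallel ([0.614928] and [0.751262]): 1 − (1 − 0.614928)(1 − 0.751262) = 0.9042

0.9042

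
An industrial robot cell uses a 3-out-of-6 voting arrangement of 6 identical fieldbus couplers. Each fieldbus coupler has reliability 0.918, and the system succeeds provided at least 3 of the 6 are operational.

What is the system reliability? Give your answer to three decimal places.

0.999

R = Σ_{i=3}^{6} C(6,i) p^i (1−p)^{6−i} with p = 0.918
C(6,3)·0.918^3·0.082^3 = 0.00853
C(6,4)·0.918^4·0.082^2 = 0.07163
C(6,5)·0.918^5·0.082^1 = 0.32076
C(6,6)·0.918^6·0.082^0 = 0.59849
Sum = 0.999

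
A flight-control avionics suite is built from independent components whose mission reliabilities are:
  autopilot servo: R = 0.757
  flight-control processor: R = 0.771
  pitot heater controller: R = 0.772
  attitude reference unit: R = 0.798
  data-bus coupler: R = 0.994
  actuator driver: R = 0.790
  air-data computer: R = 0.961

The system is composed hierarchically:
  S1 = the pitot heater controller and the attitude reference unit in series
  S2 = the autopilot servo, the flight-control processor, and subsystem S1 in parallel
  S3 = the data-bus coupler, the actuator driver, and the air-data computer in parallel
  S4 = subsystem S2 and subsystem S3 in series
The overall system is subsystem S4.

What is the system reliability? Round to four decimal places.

Series (pitot heater controller and attitude reference unit): 0.772000 × 0.798000 = 0.616056
Parallel (autopilot servo, flight-control processor, and [0.616056]): 1 − (1 − 0.757000)(1 − 0.771000)(1 − 0.616056) = 0.978635
Parallel (data-bus coupler, actuator driver, and air-data computer): 1 − (1 − 0.994000)(1 − 0.790000)(1 − 0.961000) = 0.999951
Series ([0.978635] and [0.999951]): 0.978635 × 0.999951 = 0.9786

0.9786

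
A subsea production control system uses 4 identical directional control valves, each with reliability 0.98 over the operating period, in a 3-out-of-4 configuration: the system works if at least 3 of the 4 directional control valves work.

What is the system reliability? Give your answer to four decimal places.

0.9977

R = Σ_{i=3}^{4} C(4,i) p^i (1−p)^{4−i} with p = 0.98
C(4,3)·0.98^3·0.02^1 = 0.075295
C(4,4)·0.98^4·0.02^0 = 0.922368
Sum = 0.9977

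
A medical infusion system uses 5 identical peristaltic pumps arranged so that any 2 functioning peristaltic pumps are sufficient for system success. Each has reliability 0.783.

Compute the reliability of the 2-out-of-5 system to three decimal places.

R = Σ_{i=2}^{5} C(5,i) p^i (1−p)^{5−i} with p = 0.783
C(5,2)·0.783^2·0.217^3 = 0.06265
C(5,3)·0.783^3·0.217^2 = 0.22605
C(5,4)·0.783^4·0.217^1 = 0.40783
C(5,5)·0.783^5·0.217^0 = 0.29431
Sum = 0.991

0.991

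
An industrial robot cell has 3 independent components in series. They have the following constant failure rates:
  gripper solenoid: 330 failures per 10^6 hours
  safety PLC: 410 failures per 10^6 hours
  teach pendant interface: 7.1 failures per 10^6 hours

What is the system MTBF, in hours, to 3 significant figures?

1340

Series of exponential components: λ_sys = Σ λ_i
λ_sys = 0.00033 + 0.00041 + 0.0000071 = 7.4710e-04 /h
MTBF = 1 / λ_sys = 1340 h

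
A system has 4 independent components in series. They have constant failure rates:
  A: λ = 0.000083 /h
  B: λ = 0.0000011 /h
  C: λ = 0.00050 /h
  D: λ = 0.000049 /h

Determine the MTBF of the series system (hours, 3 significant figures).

1580

Series of exponential components: λ_sys = Σ λ_i
λ_sys = 0.000083 + 0.0000011 + 0.00050 + 0.000049 = 6.3310e-04 /h
MTBF = 1 / λ_sys = 1580 h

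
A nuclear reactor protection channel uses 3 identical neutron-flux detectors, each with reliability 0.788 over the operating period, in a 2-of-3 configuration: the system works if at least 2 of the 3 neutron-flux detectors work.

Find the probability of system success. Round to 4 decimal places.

0.8842

R = Σ_{i=2}^{3} C(3,i) p^i (1−p)^{3−i} with p = 0.788
C(3,2)·0.788^2·0.212^1 = 0.394920
C(3,3)·0.788^3·0.212^0 = 0.489304
Sum = 0.8842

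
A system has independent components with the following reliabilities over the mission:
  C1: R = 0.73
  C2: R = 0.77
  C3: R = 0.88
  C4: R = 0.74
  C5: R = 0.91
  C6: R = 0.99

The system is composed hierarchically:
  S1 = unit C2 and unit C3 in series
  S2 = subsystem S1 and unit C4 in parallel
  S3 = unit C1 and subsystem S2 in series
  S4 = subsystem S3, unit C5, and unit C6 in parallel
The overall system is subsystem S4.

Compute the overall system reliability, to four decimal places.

Series (C2 and C3): 0.770000 × 0.880000 = 0.677600
Parallel ([0.677600] and C4): 1 − (1 − 0.677600)(1 − 0.740000) = 0.916176
Series (C1 and [0.916176]): 0.730000 × 0.916176 = 0.668808
Parallel ([0.668808], C5, and C6): 1 − (1 − 0.668808)(1 − 0.910000)(1 − 0.990000) = 0.9997

0.9997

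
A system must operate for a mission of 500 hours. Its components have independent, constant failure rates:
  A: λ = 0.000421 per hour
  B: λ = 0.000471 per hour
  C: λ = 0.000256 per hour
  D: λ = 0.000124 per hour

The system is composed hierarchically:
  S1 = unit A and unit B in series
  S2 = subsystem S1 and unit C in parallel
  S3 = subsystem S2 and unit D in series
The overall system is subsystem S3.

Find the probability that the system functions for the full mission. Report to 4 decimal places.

R(A) = exp(−0.000421 × 500) = 0.810179
R(B) = exp(−0.000471 × 500) = 0.790176
R(C) = exp(−0.000256 × 500) = 0.879853
R(D) = exp(−0.000124 × 500) = 0.939883
Series (A and B): 0.810179 × 0.790176 = 0.640184
Parallel ([0.640184] and C): 1 − (1 − 0.640184)(1 − 0.879853) = 0.956769
Series ([0.956769] and D): 0.956769 × 0.939883 = 0.8993

0.8993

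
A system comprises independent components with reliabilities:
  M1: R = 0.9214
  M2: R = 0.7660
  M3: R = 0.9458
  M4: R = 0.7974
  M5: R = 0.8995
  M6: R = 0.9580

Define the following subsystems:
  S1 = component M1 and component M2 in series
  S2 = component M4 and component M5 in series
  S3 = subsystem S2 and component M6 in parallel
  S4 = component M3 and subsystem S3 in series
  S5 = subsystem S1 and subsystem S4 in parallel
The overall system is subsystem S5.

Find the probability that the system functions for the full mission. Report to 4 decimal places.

0.9807

Series (M1 and M2): 0.921400 × 0.766000 = 0.705792
Series (M4 and M5): 0.797400 × 0.899500 = 0.717261
Parallel ([0.717261] and M6): 1 − (1 − 0.717261)(1 − 0.958000) = 0.988125
Series (M3 and [0.988125]): 0.945800 × 0.988125 = 0.934569
Parallel ([0.705792] and [0.934569]): 1 − (1 − 0.705792)(1 − 0.934569) = 0.9807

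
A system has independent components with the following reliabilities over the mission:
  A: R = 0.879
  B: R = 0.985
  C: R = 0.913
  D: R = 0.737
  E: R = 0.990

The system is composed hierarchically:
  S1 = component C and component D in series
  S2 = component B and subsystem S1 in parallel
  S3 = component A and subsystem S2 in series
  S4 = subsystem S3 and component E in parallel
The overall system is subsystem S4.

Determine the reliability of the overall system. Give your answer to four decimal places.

Series (C and D): 0.913000 × 0.737000 = 0.672881
Parallel (B and [0.672881]): 1 − (1 − 0.985000)(1 − 0.672881) = 0.995093
Series (A and [0.995093]): 0.879000 × 0.995093 = 0.874687
Parallel ([0.874687] and E): 1 − (1 − 0.874687)(1 − 0.990000) = 0.9987

0.9987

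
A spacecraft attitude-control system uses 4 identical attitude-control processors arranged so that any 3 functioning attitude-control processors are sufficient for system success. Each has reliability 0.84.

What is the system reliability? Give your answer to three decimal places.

R = Σ_{i=3}^{4} C(4,i) p^i (1−p)^{4−i} with p = 0.84
C(4,3)·0.84^3·0.16^1 = 0.37933
C(4,4)·0.84^4·0.16^0 = 0.49787
Sum = 0.877

0.877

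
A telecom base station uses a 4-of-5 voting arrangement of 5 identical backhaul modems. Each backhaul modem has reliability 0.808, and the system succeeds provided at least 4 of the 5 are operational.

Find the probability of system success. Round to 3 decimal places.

R = Σ_{i=4}^{5} C(5,i) p^i (1−p)^{5−i} with p = 0.808
C(5,4)·0.808^4·0.192^1 = 0.40918
C(5,5)·0.808^5·0.192^0 = 0.34439
Sum = 0.754

0.754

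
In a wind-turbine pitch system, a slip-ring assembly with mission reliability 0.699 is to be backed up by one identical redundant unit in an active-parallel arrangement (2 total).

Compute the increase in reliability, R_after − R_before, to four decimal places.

R_before = 0.699
R_after = 1 − (1 − 0.699)^2 = 0.9094
ΔR = 0.9094 − 0.699 = 0.2104

0.2104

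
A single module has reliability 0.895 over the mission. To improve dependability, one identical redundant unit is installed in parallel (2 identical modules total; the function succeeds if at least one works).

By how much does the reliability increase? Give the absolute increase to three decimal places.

0.094

R_before = 0.895
R_after = 1 − (1 − 0.895)^2 = 0.989
ΔR = 0.989 − 0.895 = 0.094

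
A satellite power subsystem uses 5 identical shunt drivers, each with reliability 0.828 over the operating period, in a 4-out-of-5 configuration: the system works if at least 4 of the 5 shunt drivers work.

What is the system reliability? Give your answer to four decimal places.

R = Σ_{i=4}^{5} C(5,i) p^i (1−p)^{5−i} with p = 0.828
C(5,4)·0.828^4·0.172^1 = 0.404222
C(5,5)·0.828^5·0.172^0 = 0.389181
Sum = 0.7934

0.7934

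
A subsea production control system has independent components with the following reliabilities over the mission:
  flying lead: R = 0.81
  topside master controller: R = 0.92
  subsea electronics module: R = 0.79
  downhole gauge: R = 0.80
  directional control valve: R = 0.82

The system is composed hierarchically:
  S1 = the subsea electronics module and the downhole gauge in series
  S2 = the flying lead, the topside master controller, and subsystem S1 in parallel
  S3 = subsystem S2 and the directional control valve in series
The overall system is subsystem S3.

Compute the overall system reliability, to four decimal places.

0.8154

Series (subsea electronics module and downhole gauge): 0.790000 × 0.800000 = 0.632000
Parallel (flying lead, topside master controller, and [0.632000]): 1 − (1 − 0.810000)(1 − 0.920000)(1 − 0.632000) = 0.994406
Series ([0.994406] and directional control valve): 0.994406 × 0.820000 = 0.8154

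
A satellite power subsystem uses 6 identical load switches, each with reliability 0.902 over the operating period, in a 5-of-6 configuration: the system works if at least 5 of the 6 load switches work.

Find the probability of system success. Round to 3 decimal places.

0.890

R = Σ_{i=5}^{6} C(6,i) p^i (1−p)^{6−i} with p = 0.902
C(6,5)·0.902^5·0.098^1 = 0.35108
C(6,6)·0.902^6·0.098^0 = 0.53857
Sum = 0.890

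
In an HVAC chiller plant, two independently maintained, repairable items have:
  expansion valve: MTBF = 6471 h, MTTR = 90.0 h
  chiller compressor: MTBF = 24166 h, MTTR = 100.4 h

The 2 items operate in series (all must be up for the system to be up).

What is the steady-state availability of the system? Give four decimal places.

0.9822

A(expansion valve) = MTBF/(MTBF+MTTR) = 6471/(6471+90.0) = 0.986283
A(chiller compressor) = MTBF/(MTBF+MTTR) = 24166/(24166+100.4) = 0.995863
Series availability: 0.986283 × 0.995863 = 0.9822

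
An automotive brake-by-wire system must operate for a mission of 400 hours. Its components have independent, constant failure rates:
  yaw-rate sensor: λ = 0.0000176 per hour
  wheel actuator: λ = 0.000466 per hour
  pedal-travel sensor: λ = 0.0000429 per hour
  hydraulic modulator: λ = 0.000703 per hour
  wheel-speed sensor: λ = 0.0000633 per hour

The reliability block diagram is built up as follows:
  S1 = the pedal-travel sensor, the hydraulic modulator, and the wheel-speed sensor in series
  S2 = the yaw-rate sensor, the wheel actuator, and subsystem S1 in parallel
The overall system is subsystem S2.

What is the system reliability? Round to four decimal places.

0.9997

R(yaw-rate sensor) = exp(−0.0000176 × 400) = 0.992985
R(wheel actuator) = exp(−0.000466 × 400) = 0.829942
R(pedal-travel sensor) = exp(−0.0000429 × 400) = 0.982986
R(hydraulic modulator) = exp(−0.000703 × 400) = 0.754877
R(wheel-speed sensor) = exp(−0.0000633 × 400) = 0.974998
Series (pedal-travel sensor, hydraulic modulator, and wheel-speed sensor): 0.982986 × 0.754877 × 0.974998 = 0.723481
Parallel (yaw-rate sensor, wheel actuator, and [0.723481]): 1 − (1 − 0.992985)(1 − 0.829942)(1 − 0.723481) = 0.9997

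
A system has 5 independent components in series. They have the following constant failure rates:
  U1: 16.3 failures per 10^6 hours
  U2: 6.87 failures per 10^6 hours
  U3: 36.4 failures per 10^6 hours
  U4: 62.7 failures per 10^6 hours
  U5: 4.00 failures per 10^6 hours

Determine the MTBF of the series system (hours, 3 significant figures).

7920

Series of exponential components: λ_sys = Σ λ_i
λ_sys = 0.0000163 + 0.00000687 + 0.0000364 + 0.0000627 + 0.00000400 = 1.2627e-04 /h
MTBF = 1 / λ_sys = 7920 h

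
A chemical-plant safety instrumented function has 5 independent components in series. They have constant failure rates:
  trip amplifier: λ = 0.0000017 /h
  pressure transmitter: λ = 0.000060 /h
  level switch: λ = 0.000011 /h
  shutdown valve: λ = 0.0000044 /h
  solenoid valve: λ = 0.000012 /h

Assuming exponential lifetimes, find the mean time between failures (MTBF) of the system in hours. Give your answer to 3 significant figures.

Series of exponential components: λ_sys = Σ λ_i
λ_sys = 0.0000017 + 0.000060 + 0.000011 + 0.0000044 + 0.000012 = 8.9100e-05 /h
MTBF = 1 / λ_sys = 11200 h

11200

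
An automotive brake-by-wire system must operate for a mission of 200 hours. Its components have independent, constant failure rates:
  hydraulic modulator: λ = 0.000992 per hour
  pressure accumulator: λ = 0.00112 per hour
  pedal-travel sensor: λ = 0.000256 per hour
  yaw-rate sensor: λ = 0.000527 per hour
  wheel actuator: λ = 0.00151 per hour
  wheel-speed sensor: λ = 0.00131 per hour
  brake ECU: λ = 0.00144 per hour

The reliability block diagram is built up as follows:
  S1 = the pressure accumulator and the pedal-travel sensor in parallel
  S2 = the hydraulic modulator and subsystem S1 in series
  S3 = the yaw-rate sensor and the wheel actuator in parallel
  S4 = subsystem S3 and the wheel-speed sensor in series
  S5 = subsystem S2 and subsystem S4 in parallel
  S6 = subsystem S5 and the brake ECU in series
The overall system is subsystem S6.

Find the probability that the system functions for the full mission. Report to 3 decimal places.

0.714

R(hydraulic modulator) = exp(−0.000992 × 200) = 0.82004
R(pressure accumulator) = exp(−0.00112 × 200) = 0.79932
R(pedal-travel sensor) = exp(−0.000256 × 200) = 0.95009
R(yaw-rate sensor) = exp(−0.000527 × 200) = 0.89996
R(wheel actuator) = exp(−0.00151 × 200) = 0.73934
R(wheel-speed sensor) = exp(−0.00131 × 200) = 0.76951
R(brake ECU) = exp(−0.00144 × 200) = 0.74976
Parallel (pressure accumulator and pedal-travel sensor): 1 − (1 − 0.79932)(1 − 0.95009) = 0.98998
Series (hydraulic modulator and [0.98998]): 0.82004 × 0.98998 = 0.81182
Parallel (yaw-rate sensor and wheel actuator): 1 − (1 − 0.89996)(1 − 0.73934) = 0.97392
Series ([0.97392] and wheel-speed sensor): 0.97392 × 0.76951 = 0.74944
Parallel ([0.81182] and [0.74944]): 1 − (1 − 0.81182)(1 − 0.74944) = 0.95285
Series ([0.95285] and brake ECU): 0.95285 × 0.74976 = 0.714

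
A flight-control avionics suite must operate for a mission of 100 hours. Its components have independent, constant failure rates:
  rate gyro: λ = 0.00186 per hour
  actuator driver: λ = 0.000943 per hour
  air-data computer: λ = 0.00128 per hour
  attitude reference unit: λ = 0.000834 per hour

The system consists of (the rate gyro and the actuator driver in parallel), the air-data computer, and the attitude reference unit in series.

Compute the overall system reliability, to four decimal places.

0.7971

R(rate gyro) = exp(−0.00186 × 100) = 0.830274
R(actuator driver) = exp(−0.000943 × 100) = 0.910010
R(air-data computer) = exp(−0.00128 × 100) = 0.879853
R(attitude reference unit) = exp(−0.000834 × 100) = 0.919983
Parallel (rate gyro and actuator driver): 1 − (1 − 0.830274)(1 − 0.910010) = 0.984726
Series ([0.984726], air-data computer, and attitude reference unit): 0.984726 × 0.879853 × 0.919983 = 0.7971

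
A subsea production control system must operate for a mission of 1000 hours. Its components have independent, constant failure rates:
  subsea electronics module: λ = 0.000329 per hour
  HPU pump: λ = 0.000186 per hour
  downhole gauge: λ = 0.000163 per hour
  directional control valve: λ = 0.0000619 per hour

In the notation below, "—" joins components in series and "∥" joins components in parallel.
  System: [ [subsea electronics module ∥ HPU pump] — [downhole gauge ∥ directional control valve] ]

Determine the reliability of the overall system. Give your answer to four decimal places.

R(subsea electronics module) = exp(−0.000329 × 1000) = 0.719643
R(HPU pump) = exp(−0.000186 × 1000) = 0.830274
R(downhole gauge) = exp(−0.000163 × 1000) = 0.849591
R(directional control valve) = exp(−0.0000619 × 1000) = 0.939977
Parallel (subsea electronics module and HPU pump): 1 − (1 − 0.719643)(1 − 0.830274) = 0.952416
Parallel (downhole gauge and directional control valve): 1 − (1 − 0.849591)(1 − 0.939977) = 0.990972
Series ([0.952416] and [0.990972]): 0.952416 × 0.990972 = 0.9438

0.9438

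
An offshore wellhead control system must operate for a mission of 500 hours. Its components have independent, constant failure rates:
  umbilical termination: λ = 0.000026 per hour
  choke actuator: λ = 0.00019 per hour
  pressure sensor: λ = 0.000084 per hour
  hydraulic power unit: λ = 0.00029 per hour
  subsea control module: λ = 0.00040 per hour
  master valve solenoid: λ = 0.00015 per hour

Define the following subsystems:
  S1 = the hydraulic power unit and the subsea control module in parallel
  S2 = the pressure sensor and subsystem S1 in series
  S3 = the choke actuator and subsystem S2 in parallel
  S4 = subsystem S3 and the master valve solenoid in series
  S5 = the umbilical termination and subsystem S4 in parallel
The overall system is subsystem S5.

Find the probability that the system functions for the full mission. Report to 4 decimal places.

R(umbilical termination) = exp(−0.000026 × 500) = 0.987084
R(choke actuator) = exp(−0.00019 × 500) = 0.909373
R(pressure sensor) = exp(−0.000084 × 500) = 0.958870
R(hydraulic power unit) = exp(−0.00029 × 500) = 0.865022
R(subsea control module) = exp(−0.00040 × 500) = 0.818731
R(master valve solenoid) = exp(−0.00015 × 500) = 0.927743
Parallel (hydraulic power unit and subsea control module): 1 − (1 − 0.865022)(1 − 0.818731) = 0.975533
Series (pressure sensor and [0.975533]): 0.958870 × 0.975533 = 0.935409
Parallel (choke actuator and [0.935409]): 1 − (1 − 0.909373)(1 − 0.935409) = 0.994146
Series ([0.994146] and master valve solenoid): 0.994146 × 0.927743 = 0.922312
Parallel (umbilical termination and [0.922312]): 1 − (1 − 0.987084)(1 − 0.922312) = 0.9990

0.9990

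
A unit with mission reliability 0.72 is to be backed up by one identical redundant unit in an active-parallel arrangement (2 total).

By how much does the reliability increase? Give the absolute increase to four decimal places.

0.2016

R_before = 0.72
R_after = 1 − (1 − 0.72)^2 = 0.9216
ΔR = 0.9216 − 0.72 = 0.2016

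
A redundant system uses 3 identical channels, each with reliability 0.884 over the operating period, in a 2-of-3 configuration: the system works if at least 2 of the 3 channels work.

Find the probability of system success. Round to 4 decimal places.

R = Σ_{i=2}^{3} C(3,i) p^i (1−p)^{3−i} with p = 0.884
C(3,2)·0.884^2·0.116^1 = 0.271947
C(3,3)·0.884^3·0.116^0 = 0.690807
Sum = 0.9628

0.9628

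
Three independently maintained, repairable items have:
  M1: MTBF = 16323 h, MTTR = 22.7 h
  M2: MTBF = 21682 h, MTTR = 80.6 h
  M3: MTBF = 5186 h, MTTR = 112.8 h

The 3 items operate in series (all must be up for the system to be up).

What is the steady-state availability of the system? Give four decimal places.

0.9737

A(M1) = MTBF/(MTBF+MTTR) = 16323/(16323+22.7) = 0.998611
A(M2) = MTBF/(MTBF+MTTR) = 21682/(21682+80.6) = 0.996296
A(M3) = MTBF/(MTBF+MTTR) = 5186/(5186+112.8) = 0.978712
Series availability: 0.998611 × 0.996296 × 0.978712 = 0.9737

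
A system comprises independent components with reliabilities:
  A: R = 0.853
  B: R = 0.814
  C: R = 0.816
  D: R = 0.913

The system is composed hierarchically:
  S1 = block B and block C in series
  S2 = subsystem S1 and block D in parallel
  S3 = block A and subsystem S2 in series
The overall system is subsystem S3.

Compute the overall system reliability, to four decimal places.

0.8281

Series (B and C): 0.814000 × 0.816000 = 0.664224
Parallel ([0.664224] and D): 1 − (1 − 0.664224)(1 − 0.913000) = 0.970787
Series (A and [0.970787]): 0.853000 × 0.970787 = 0.8281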